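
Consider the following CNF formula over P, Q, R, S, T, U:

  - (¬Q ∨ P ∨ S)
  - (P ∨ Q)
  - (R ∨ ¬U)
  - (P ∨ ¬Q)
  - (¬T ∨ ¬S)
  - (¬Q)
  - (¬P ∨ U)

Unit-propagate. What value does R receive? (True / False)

True

(¬Q) stands alone — Q = False.
In (P ∨ Q), Q is now false; P must hold, so P = True.
In (¬P ∨ U), ¬P is now false; U must hold, so U = True.
(R ∨ ¬U) with U = True leaves only R, so R = True.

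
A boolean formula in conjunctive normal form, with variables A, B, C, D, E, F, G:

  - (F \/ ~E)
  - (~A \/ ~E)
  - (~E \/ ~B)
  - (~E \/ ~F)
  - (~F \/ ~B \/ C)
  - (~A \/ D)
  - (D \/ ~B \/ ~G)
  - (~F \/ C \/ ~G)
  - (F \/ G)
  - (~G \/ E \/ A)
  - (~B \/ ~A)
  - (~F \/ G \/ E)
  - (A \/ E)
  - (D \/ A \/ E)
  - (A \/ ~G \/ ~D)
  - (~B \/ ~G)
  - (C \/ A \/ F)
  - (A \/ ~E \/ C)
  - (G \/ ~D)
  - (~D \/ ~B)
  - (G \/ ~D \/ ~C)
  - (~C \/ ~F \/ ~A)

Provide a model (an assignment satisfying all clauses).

A=True  B=False  C=False  D=True  E=False  F=False  G=True

Check each clause:
  1. (~E \/ F) — ~E is true.
  2. (~A \/ ~E) — ~E is true.
  3. (~E \/ ~B) — ~E is true.
  4. (~E \/ ~F) — ~F is true.
  5. (~F \/ C \/ ~B) — ~F is true.
  6. (D \/ ~A) — D is true.
  7. (~G \/ ~B \/ D) — D is true.
  8. (C \/ ~G \/ ~F) — ~F is true.
  9. (F \/ G) — G is true.
  10. (A \/ ~G \/ E) — A is true.
  11. (~A \/ ~B) — ~B is true.
  12. (G \/ E \/ ~F) — ~F is true.
  13. (A \/ E) — A is true.
  14. (D \/ E \/ A) — A is true.
  15. (~D \/ A \/ ~G) — A is true.
  16. (~B \/ ~G) — ~B is true.
  17. (F \/ C \/ A) — A is true.
  18. (A \/ ~E \/ C) — A is true.
  19. (G \/ ~D) — G is true.
  20. (~D \/ ~B) — ~B is true.
  21. (~D \/ G \/ ~C) — ~C is true.
  22. (~F \/ ~A \/ ~C) — ~F is true.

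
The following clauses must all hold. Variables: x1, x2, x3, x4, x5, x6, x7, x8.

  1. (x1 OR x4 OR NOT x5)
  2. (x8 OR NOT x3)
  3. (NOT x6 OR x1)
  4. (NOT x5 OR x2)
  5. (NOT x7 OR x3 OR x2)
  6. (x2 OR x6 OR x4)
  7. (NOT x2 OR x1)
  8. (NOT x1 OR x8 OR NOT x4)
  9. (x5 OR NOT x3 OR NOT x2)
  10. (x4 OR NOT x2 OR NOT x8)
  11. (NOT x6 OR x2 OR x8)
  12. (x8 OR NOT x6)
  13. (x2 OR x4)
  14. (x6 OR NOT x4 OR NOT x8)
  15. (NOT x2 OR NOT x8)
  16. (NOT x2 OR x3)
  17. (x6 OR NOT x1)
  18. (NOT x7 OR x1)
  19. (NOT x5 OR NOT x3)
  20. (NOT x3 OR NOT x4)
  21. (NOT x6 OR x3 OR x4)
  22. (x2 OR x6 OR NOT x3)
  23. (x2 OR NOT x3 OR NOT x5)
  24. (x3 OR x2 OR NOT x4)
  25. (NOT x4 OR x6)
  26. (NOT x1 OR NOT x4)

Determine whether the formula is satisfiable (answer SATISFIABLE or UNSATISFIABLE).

UNSATISFIABLE

x2 = True:
  propagation gives x1=True, x8=False, x3=False; an empty clause results — contradiction.
x2 = False:
  propagation gives x5=False, x4=True, x3=False; an empty clause results — contradiction.
Every branch closes, so no satisfying assignment exists.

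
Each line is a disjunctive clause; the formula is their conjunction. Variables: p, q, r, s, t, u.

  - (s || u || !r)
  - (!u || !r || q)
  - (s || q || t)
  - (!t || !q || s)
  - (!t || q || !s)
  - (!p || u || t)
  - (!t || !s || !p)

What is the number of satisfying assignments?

23

Case analysis on s and t:
  s=T, t=T: remaining (p,q,r,u) ∈ {(F,T,F,F); (F,T,F,T); (F,T,T,F); (F,T,T,T)} — 4.
  s=T, t=F: 10 of the 16 assignments to (p,q,r,u) work.
  s=F, t=T: remaining (p,q,r,u) ∈ {(F,F,F,F); (F,F,F,T); (T,F,F,F); (T,F,F,T)} — 4.
  s=F, t=F: 5 of the 16 assignments to (p,q,r,u) work.
Total: 4 + 10 + 4 + 5 = 23.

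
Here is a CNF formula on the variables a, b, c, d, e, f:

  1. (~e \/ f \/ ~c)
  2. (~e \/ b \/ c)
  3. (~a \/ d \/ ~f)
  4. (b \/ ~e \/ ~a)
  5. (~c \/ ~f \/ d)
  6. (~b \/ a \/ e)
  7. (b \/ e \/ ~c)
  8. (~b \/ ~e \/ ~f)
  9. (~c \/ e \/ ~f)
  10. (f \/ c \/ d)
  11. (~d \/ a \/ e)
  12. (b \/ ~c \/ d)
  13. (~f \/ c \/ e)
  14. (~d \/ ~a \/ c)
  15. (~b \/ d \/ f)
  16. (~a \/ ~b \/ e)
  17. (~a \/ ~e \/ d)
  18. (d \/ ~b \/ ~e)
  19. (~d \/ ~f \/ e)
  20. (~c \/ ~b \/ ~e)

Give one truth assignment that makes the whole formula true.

a = F, b = F, c = T, d = T, e = T, f = T

Try a = False.
Set b = False and propagate.
Try c = True.
  then e is forced to True.
  then f is forced to True.
  then d is forced to True.
Check each clause:
  1. (~c \/ f \/ ~e) — f is true.
  2. (c \/ ~e \/ b) — c is true.
  3. (~f \/ d \/ ~a) — d is true.
  4. (~a \/ b \/ ~e) — ~a is true.
  5. (d \/ ~f \/ ~c) — d is true.
  6. (e \/ a \/ ~b) — e is true.
  7. (~c \/ b \/ e) — e is true.
  8. (~f \/ ~b \/ ~e) — ~b is true.
  9. (~c \/ ~f \/ e) — e is true.
  10. (d \/ f \/ c) — c is true.
  11. (a \/ ~d \/ e) — e is true.
  12. (d \/ b \/ ~c) — d is true.
  13. (e \/ c \/ ~f) — c is true.
  14. (~d \/ ~a \/ c) — c is true.
  15. (~b \/ d \/ f) — d is true.
  16. (~a \/ e \/ ~b) — e is true.
  17. (~a \/ d \/ ~e) — d is true.
  18. (~b \/ ~e \/ d) — d is true.
  19. (~d \/ ~f \/ e) — e is true.
  20. (~b \/ ~c \/ ~e) — ~b is true.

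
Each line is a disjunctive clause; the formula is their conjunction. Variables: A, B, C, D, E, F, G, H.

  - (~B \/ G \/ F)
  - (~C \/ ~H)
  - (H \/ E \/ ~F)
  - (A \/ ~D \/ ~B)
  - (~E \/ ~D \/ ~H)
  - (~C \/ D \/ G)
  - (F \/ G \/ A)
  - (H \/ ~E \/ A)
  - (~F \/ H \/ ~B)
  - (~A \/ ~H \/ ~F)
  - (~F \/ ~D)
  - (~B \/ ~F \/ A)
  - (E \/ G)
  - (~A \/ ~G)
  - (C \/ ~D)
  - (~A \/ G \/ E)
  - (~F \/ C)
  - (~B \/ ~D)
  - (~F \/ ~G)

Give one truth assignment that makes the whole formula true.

A = 1, B = 0, C = 0, D = 0, E = 1, F = 0, G = 0, H = 0

Pure literal: B appears only negated; assign B = False.
Set A = True and propagate.
  then G is forced to False.
  then E is forced to True.
Branch on C: take C = False.
  then D is forced to False.
  then F is forced to False.
H is now unconstrained; take H = False.
Check each clause:
  1. (F \/ G \/ ~B) — ~B is true.
  2. (~H \/ ~C) — ~H is true.
  3. (~F \/ H \/ E) — ~F is true.
  4. (~B \/ ~D \/ A) — A is true.
  5. (~E \/ ~H \/ ~D) — ~H is true.
  6. (~C \/ G \/ D) — ~C is true.
  7. (F \/ G \/ A) — A is true.
  8. (H \/ A \/ ~E) — A is true.
  9. (~F \/ ~B \/ H) — ~F is true.
  10. (~A \/ ~H \/ ~F) — ~H is true.
  11. (~D \/ ~F) — ~F is true.
  12. (~F \/ ~B \/ A) — A is true.
  13. (E \/ G) — E is true.
  14. (~A \/ ~G) — ~G is true.
  15. (~D \/ C) — ~D is true.
  16. (E \/ G \/ ~A) — E is true.
  17. (~F \/ C) — ~F is true.
  18. (~D \/ ~B) — ~D is true.
  19. (~G \/ ~F) — ~G is true.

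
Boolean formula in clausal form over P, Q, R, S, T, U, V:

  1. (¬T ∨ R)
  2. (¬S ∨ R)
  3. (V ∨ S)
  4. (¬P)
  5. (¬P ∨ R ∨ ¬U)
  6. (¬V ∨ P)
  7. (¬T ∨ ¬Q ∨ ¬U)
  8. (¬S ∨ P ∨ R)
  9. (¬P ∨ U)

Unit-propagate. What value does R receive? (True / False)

True

(¬P) stands alone — P = False.
From (P ∨ ¬V) and P = False: V = False.
From (S ∨ V) and V = False: S = True.
(¬S ∨ R): since S = True, the clause reduces to (R). R = True.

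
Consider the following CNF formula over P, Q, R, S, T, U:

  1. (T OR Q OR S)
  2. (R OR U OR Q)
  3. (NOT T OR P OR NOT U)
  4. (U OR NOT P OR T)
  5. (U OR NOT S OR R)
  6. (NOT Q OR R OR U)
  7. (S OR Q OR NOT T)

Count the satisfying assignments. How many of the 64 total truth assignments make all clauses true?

27

Split on U, then Q.
  U=T, Q=T: R, S free; 3 ways for (P,T) × 2^2 = 12.
  U=T, Q=F: R free; 3 ways for (P,S,T) × 2^1 = 6.
  U=F, Q=T: S free; 3 ways for (P,R,T) × 2^1 = 6.
  U=F, Q=F: remaining (P,R,S,T) ∈ {(F,T,T,F); (F,T,T,T); (T,T,T,T)} — 3.
Total: 12 + 6 + 6 + 3 = 27.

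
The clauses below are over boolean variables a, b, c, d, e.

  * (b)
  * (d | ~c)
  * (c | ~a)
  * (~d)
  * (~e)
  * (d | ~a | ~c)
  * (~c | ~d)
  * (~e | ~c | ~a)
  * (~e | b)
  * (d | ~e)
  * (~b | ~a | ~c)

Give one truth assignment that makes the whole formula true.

a = False, b = True, c = False, d = False, e = False

The clause (b) is unit: b must be True.
Unit propagation: (~d) forces d = False.
Unit propagation: (~c) forces c = False.
Unit propagation: (~a) forces a = False.
The clause (~e) is unit: e must be False.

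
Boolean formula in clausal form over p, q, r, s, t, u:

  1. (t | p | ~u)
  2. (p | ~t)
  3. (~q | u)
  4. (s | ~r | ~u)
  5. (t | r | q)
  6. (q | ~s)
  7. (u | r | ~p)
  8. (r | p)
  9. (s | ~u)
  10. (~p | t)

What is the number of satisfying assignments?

Satisfying assignments:
  p=F q=F r=T s=F t=F u=F
  p=T q=F r=T s=F t=T u=F
  p=T q=T r=F s=T t=T u=T
  p=T q=T r=T s=T t=T u=T
That's 4 in total.

4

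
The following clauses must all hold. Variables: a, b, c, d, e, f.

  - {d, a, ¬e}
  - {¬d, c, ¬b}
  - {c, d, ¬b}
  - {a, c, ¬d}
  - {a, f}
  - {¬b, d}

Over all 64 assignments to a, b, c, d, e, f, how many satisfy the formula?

Case analysis on d and a:
  d=1, a=1: e, f free; 3 ways for (b,c) × 2^2 = 12.
  d=1, a=0: remaining (b,c,e,f) ∈ {(0,1,0,1); (0,1,1,1); (1,1,0,1); (1,1,1,1)} — 4.
  d=0, a=1: forces b=0; c, e, f free → 2^3 = 8.
  d=0, a=0: remaining (b,c,e,f) ∈ {(0,0,0,1); (0,1,0,1)} — 2.
Total: 12 + 4 + 8 + 2 = 26.

26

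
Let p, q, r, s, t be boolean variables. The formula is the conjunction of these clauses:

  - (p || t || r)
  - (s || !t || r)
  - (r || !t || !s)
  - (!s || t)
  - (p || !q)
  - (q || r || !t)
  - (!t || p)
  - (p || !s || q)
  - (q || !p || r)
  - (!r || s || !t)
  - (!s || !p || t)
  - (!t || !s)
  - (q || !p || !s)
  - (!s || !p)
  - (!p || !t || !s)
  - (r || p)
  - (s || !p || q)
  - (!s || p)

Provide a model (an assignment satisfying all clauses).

Branch on p: take p = True.
  then s is forced to False.
  then q is forced to True.
Set r = False and propagate.
  then t is forced to False.
Every clause has at least one true literal under this assignment.

p = 1  q = 1  r = 0  s = 0  t = 0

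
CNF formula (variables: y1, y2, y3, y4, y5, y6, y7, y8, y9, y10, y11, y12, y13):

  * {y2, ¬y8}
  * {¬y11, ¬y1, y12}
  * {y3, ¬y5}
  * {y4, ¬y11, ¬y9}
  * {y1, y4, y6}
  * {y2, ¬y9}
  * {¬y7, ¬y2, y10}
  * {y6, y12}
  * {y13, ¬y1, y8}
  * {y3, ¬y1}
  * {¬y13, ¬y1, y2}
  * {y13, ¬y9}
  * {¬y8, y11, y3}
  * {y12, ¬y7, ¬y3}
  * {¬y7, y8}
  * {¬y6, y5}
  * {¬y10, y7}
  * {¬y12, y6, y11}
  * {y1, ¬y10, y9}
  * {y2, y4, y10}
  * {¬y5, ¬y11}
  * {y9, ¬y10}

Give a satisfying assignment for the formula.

Set y1 = False and propagate.
Set y2 = True and propagate.
Try y3 = True.
The remaining clauses are satisfied by y4 = False, y5 = True, y6 = True, y7 = False, y8 = True, y9 = True, y10 = False, y11 = False, y12 = True, y13 = True.
Every clause has at least one true literal under this assignment.
Check each clause:
  1. {y2, ¬y8} — y2 is true.
  2. {y12, ¬y11, ¬y1} — y12 is true.
  3. {¬y5, y3} — y3 is true.
  4. {y4, ¬y11, ¬y9} — ¬y11 is true.
  5. {y4, y1, y6} — y6 is true.
  6. {y2, ¬y9} — y2 is true.
  7. {y10, ¬y2, ¬y7} — ¬y7 is true.
  8. {y12, y6} — y12 is true.
  9. {y8, y13, ¬y1} — y8 is true.
  10. {y3, ¬y1} — y3 is true.
  11. {y2, ¬y1, ¬y13} — y2 is true.
  12. {¬y9, y13} — y13 is true.
  13. {y11, y3, ¬y8} — y3 is true.
  14. {¬y7, y12, ¬y3} — ¬y7 is true.
  15. {y8, ¬y7} — y8 is true.
  16. {¬y6, y5} — y5 is true.
  17. {¬y10, y7} — ¬y10 is true.
  18. {¬y12, y6, y11} — y6 is true.
  19. {y9, y1, ¬y10} — y9 is true.
  20. {y4, y10, y2} — y2 is true.
  21. {¬y5, ¬y11} — ¬y11 is true.
  22. {¬y10, y9} — y9 is true.

y1=False, y2=True, y3=True, y4=False, y5=True, y6=True, y7=False, y8=True, y9=True, y10=False, y11=False, y12=True, y13=True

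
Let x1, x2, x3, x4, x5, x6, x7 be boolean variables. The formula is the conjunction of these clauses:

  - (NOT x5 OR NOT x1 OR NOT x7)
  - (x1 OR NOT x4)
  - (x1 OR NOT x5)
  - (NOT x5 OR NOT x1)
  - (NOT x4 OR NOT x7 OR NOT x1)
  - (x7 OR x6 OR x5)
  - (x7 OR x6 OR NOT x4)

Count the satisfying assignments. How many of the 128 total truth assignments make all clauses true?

28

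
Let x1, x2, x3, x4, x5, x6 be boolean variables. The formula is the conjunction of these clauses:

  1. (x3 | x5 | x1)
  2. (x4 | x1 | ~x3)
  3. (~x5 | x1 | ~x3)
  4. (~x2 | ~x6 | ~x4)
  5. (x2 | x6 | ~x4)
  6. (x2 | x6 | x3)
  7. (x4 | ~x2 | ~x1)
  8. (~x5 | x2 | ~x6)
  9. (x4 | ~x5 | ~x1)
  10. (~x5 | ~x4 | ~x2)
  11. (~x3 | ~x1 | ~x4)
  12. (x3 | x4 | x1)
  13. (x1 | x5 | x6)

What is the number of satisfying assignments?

Satisfying assignments:
  x1=0 x2=0 x3=1 x4=1 x5=0 x6=1
  x1=1 x2=0 x3=0 x4=0 x5=0 x6=1
  x1=1 x2=0 x3=0 x4=1 x5=0 x6=1
  x1=1 x2=0 x3=1 x4=0 x5=0 x6=0
  x1=1 x2=0 x3=1 x4=0 x5=0 x6=1
  x1=1 x2=1 x3=0 x4=1 x5=0 x6=0
That's 6 in total.

6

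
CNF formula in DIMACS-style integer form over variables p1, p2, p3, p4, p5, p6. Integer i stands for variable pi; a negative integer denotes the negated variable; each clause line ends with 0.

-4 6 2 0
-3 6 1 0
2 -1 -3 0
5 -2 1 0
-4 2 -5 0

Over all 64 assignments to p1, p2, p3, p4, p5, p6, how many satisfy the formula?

Split on p2, then p1.
  p2=T, p1=T: p3, p4, p5, p6 free → 2^4 = 16.
  p2=T, p1=F: p4 free; 3 ways for (p3,p5,p6) × 2^1 = 6.
  p2=F, p1=T: 5 of the 16 assignments to (p3,p4,p5,p6) work.
  p2=F, p1=F: 8 of the 16 assignments to (p3,p4,p5,p6) work.
Total: 16 + 6 + 5 + 8 = 35.

35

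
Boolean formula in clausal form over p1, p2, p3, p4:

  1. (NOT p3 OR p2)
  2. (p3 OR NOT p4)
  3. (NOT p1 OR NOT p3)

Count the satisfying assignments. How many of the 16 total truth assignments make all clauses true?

6

Satisfying assignments:
  p1=0 p2=0 p3=0 p4=0
  p1=0 p2=1 p3=0 p4=0
  p1=0 p2=1 p3=1 p4=0
  p1=0 p2=1 p3=1 p4=1
  p1=1 p2=0 p3=0 p4=0
  p1=1 p2=1 p3=0 p4=0
That's 6 in total.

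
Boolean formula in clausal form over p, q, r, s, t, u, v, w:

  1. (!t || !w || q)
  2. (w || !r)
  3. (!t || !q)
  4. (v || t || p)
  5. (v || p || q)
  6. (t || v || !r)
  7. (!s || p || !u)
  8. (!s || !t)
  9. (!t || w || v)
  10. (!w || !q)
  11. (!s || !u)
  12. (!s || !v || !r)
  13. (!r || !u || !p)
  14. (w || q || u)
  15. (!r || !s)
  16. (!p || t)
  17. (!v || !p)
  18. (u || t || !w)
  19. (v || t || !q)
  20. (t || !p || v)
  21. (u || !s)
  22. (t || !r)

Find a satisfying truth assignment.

r occurs only negated in the remaining clauses — set r = False.
Pure literal: s appears only negated; assign s = False.
Branch on p: take p = False.
Set q = False and propagate.
  then v is forced to True.
Branch on t: take t = False.
The remaining clauses are satisfied by u = True, w = False.

p=F  q=F  r=F  s=F  t=F  u=T  v=T  w=F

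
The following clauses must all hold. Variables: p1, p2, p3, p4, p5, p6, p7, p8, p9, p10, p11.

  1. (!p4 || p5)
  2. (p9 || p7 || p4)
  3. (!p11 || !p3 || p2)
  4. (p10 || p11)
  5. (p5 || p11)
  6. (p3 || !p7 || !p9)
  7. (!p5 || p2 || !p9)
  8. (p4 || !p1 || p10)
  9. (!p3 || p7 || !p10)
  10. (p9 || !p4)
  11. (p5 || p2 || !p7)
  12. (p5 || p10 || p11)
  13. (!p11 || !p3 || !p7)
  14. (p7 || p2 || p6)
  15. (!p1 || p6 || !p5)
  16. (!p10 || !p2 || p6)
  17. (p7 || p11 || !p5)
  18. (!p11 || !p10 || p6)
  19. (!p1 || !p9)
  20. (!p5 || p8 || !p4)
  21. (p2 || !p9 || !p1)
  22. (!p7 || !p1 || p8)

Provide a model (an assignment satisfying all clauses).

p1 = True, p2 = False, p3 = False, p4 = False, p5 = True, p6 = True, p7 = True, p8 = True, p9 = False, p10 = True, p11 = True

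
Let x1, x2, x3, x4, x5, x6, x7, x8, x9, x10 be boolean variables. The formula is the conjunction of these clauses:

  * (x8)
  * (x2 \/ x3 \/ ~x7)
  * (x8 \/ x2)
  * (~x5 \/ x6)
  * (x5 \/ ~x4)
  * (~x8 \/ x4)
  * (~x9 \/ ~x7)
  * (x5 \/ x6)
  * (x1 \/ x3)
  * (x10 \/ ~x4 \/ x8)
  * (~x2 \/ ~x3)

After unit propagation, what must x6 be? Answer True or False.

True

Unit clause (x8) sets x8 = True.
From (x4 \/ ~x8) and x8 = True: x4 = True.
(~x4 \/ x5): since x4 = True, the clause reduces to (x5). x5 = True.
(~x5 \/ x6) with x5 = True leaves only x6, so x6 = True.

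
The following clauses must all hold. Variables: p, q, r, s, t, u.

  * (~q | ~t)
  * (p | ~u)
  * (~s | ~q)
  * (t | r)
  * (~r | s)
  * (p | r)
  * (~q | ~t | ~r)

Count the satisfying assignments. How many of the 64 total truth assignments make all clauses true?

10

Case analysis on r and q:
  r=1, q=1: a clause becomes empty — 0.
  r=1, q=0: t free; 3 ways for (p,s,u) × 2^1 = 6.
  r=0, q=1: a clause becomes empty — 0.
  r=0, q=0: remaining (p,s,t,u) ∈ {(1,0,1,0); (1,0,1,1); (1,1,1,0); (1,1,1,1)} — 4.
Total: 0 + 6 + 0 + 4 = 10.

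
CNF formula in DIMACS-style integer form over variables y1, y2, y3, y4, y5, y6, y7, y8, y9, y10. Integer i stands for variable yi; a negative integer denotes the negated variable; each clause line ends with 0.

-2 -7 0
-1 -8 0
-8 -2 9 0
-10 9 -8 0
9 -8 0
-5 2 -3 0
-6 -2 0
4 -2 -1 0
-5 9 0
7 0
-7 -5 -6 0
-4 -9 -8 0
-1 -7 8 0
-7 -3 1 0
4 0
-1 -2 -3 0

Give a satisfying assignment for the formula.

y1=0, y2=0, y3=0, y4=1, y5=0, y6=0, y7=1, y8=0, y9=0, y10=0

Unit propagation: (y7) forces y7 = True.
The clause (¬y2) is unit: y2 must be False.
The clause (y4) is unit: y4 must be True.
y3 occurs only negated in the remaining clauses — set y3 = False.
Pure literal: y5 appears only negated; assign y5 = False.
Try y1 = False.
Set y8 = False and propagate.
y6, y9, y10 are now unconstrained; take y6 = False, y9 = False, y10 = False.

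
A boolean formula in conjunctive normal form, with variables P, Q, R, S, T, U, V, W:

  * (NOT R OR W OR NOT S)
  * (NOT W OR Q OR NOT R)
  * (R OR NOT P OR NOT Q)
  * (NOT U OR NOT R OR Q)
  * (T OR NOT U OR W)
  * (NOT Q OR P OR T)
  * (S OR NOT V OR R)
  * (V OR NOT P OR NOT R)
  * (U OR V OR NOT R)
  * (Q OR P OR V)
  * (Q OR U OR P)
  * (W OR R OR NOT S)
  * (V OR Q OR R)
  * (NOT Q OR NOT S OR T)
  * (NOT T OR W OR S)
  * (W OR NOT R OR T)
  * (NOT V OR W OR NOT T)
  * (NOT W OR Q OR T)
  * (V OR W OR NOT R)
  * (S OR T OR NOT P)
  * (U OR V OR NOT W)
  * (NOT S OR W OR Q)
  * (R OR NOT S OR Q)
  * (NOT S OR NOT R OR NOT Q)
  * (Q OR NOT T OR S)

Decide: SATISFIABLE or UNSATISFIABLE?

Set P = False and propagate.
Set Q = True and propagate.
  then T is forced to True.
For the remaining variables, R = True, S = False, U = True, V = True, W = True works.
Every clause has at least one true literal under this assignment.
So P=False, Q=True, R=True, S=False, T=True, U=True, V=True, W=True is a satisfying assignment.

SATISFIABLE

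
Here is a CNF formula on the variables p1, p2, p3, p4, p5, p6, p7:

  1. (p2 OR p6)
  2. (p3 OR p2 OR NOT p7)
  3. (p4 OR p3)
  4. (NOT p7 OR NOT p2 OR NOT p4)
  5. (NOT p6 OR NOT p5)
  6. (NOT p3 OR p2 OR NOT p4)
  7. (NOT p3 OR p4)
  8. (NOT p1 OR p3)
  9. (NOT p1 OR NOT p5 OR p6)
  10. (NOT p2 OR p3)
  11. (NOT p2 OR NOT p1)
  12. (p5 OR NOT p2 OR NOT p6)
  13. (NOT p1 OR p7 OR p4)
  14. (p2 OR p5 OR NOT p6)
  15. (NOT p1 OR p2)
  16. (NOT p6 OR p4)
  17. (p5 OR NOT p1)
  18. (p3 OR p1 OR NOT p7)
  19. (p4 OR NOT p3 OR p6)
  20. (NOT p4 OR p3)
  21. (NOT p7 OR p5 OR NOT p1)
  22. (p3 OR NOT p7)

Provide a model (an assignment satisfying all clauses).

p1 = False  p2 = True  p3 = True  p4 = True  p5 = False  p6 = False  p7 = False

Check each clause:
  1. (p6 OR p2) — p2 is true.
  2. (p2 OR p3 OR NOT p7) — NOT p7 is true.
  3. (p4 OR p3) — p3 is true.
  4. (NOT p4 OR NOT p2 OR NOT p7) — NOT p7 is true.
  5. (NOT p6 OR NOT p5) — NOT p6 is true.
  6. (NOT p4 OR NOT p3 OR p2) — p2 is true.
  7. (p4 OR NOT p3) — p4 is true.
  8. (NOT p1 OR p3) — p3 is true.
  9. (NOT p5 OR NOT p1 OR p6) — NOT p5 is true.
  10. (NOT p2 OR p3) — p3 is true.
  11. (NOT p2 OR NOT p1) — NOT p1 is true.
  12. (NOT p6 OR NOT p2 OR p5) — NOT p6 is true.
  13. (p7 OR p4 OR NOT p1) — p4 is true.
  14. (p5 OR NOT p6 OR p2) — p2 is true.
  15. (p2 OR NOT p1) — p2 is true.
  16. (NOT p6 OR p4) — NOT p6 is true.
  17. (p5 OR NOT p1) — NOT p1 is true.
  18. (p1 OR p3 OR NOT p7) — p3 is true.
  19. (p6 OR NOT p3 OR p4) — p4 is true.
  20. (p3 OR NOT p4) — p3 is true.
  21. (p5 OR NOT p1 OR NOT p7) — NOT p7 is true.
  22. (NOT p7 OR p3) — NOT p7 is true.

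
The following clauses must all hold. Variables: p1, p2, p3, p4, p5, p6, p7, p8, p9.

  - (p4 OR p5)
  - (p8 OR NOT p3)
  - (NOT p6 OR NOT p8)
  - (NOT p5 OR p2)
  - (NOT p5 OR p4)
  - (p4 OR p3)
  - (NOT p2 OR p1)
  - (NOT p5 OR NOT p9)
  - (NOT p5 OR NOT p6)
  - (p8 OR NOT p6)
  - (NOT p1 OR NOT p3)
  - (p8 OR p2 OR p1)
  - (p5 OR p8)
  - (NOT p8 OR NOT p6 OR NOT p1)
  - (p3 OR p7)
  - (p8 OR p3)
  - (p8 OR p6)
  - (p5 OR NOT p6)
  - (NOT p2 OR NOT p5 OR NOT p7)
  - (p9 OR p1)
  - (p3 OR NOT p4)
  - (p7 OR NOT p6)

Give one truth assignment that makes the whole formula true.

p1 = F, p2 = F, p3 = T, p4 = T, p5 = F, p6 = F, p7 = T, p8 = T, p9 = T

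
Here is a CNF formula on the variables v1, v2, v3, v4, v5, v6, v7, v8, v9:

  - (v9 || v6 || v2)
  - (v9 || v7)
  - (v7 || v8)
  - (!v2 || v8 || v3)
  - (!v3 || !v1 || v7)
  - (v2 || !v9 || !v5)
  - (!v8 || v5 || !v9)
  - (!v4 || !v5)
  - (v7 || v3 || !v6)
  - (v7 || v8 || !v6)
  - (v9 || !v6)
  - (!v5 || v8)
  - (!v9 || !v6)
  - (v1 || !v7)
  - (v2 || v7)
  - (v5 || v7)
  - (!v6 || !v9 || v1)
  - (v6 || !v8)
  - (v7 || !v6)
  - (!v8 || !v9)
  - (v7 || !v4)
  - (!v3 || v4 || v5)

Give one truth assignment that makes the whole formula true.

v1 = T, v2 = F, v3 = T, v4 = T, v5 = F, v6 = F, v7 = T, v8 = F, v9 = T

Check each clause:
  1. (v6 || v2 || v9) — v9 is true.
  2. (v9 || v7) — v9 is true.
  3. (v7 || v8) — v7 is true.
  4. (!v2 || v8 || v3) — v3 is true.
  5. (!v1 || v7 || !v3) — v7 is true.
  6. (!v5 || v2 || !v9) — !v5 is true.
  7. (v5 || !v9 || !v8) — !v8 is true.
  8. (!v5 || !v4) — !v5 is true.
  9. (v7 || v3 || !v6) — !v6 is true.
  10. (v7 || v8 || !v6) — !v6 is true.
  11. (v9 || !v6) — v9 is true.
  12. (v8 || !v5) — !v5 is true.
  13. (!v6 || !v9) — !v6 is true.
  14. (v1 || !v7) — v1 is true.
  15. (v7 || v2) — v7 is true.
  16. (v5 || v7) — v7 is true.
  17. (v1 || !v6 || !v9) — v1 is true.
  18. (v6 || !v8) — !v8 is true.
  19. (!v6 || v7) — !v6 is true.
  20. (!v9 || !v8) — !v8 is true.
  21. (!v4 || v7) — v7 is true.
  22. (v5 || v4 || !v3) — v4 is true.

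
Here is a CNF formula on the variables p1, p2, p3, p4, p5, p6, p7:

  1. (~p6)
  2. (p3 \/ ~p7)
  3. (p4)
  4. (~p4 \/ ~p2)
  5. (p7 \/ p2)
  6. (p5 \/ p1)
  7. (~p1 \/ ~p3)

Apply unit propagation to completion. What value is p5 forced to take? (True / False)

(~p6) stands alone — p6 = False.
Unit clause (p4) sets p4 = True.
(~p2 \/ ~p4): since p4 = True, the clause reduces to (~p2). p2 = False.
(p2 \/ p7) with p2 = False leaves only p7, so p7 = True.
(~p7 \/ p3): since p7 = True, the clause reduces to (p3). p3 = True.
(~p3 \/ ~p1) with p3 = True leaves only ~p1, so p1 = False.
From (p5 \/ p1) and p1 = False: p5 = True.

True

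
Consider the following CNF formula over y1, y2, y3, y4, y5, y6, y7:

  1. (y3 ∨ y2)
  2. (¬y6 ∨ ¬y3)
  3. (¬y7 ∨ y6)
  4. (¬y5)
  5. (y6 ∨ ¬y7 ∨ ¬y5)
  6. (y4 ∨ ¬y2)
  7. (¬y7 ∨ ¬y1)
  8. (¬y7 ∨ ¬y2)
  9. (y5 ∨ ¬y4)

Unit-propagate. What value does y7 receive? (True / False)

(¬y5) stands alone — y5 = False.
(¬y4 ∨ y5): since y5 = False, the clause reduces to (¬y4). y4 = False.
From (¬y2 ∨ y4) and y4 = False: y2 = False.
In (y3 ∨ y2), y2 is now false; y3 must hold, so y3 = True.
From (¬y3 ∨ ¬y6) and y3 = True: y6 = False.
(¬y7 ∨ y6) with y6 = False leaves only ¬y7, so y7 = False.

False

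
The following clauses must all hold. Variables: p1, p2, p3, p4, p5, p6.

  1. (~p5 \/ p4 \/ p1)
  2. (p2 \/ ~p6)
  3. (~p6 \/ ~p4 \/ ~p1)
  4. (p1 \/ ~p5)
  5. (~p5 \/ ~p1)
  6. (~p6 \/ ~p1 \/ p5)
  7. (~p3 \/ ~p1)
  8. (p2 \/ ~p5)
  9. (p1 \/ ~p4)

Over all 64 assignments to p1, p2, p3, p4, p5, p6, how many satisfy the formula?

10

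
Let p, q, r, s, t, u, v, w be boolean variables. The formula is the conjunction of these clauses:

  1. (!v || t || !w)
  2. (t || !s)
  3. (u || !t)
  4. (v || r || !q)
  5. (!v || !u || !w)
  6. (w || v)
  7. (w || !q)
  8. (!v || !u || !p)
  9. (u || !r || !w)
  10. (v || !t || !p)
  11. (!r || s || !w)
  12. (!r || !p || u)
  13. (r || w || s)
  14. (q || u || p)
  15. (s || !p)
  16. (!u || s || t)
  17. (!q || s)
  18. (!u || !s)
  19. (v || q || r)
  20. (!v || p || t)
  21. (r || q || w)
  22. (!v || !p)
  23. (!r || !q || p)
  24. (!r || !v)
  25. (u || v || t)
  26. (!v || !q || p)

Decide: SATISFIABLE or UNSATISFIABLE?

UNSATISFIABLE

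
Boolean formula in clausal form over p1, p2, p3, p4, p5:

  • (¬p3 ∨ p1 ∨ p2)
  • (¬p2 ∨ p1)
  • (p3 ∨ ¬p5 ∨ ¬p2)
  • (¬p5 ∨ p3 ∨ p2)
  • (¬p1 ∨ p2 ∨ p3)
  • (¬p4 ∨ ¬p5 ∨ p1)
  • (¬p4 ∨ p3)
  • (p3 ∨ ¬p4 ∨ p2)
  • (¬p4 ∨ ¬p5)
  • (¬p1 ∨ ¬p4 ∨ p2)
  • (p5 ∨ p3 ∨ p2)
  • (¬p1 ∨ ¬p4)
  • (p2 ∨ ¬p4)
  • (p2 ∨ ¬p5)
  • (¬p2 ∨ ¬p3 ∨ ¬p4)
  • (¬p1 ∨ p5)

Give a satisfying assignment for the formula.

p1 = True, p2 = True, p3 = True, p4 = False, p5 = True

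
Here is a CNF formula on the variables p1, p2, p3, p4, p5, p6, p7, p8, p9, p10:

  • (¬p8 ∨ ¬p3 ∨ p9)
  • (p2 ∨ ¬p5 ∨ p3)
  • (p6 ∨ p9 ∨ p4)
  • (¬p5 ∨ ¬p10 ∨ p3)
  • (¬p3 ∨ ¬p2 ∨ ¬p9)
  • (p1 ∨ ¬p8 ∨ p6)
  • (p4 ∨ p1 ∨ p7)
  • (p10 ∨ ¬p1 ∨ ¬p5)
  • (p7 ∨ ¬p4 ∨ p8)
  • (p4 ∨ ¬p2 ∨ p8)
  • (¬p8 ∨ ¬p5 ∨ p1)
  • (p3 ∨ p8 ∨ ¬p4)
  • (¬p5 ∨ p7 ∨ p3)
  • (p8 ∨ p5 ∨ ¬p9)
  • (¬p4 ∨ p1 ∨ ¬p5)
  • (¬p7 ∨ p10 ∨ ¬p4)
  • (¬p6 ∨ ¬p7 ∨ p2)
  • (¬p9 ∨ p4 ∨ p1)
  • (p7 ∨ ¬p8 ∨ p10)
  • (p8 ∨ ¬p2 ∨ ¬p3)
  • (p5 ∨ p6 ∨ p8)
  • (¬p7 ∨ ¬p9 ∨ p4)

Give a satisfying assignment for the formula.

p1=T  p2=T  p3=F  p4=T  p5=F  p6=T  p7=F  p8=T  p9=F  p10=T

Branch on p1: take p1 = True.
Set p2 = True and propagate.
For the remaining variables, p3 = False, p4 = True, p5 = False, p6 = True, p7 = False, p8 = True, p9 = False, p10 = True works.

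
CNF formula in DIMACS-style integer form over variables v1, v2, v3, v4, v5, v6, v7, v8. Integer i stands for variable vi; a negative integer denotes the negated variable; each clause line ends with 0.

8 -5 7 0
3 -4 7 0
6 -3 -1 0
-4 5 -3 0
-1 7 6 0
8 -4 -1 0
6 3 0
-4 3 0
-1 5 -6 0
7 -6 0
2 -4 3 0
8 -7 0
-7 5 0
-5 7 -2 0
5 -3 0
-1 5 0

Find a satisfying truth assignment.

Pure literal: v4 appears only negated; assign v4 = False.
v8 occurs only positively in the remaining clauses — set v8 = True.
Branch on v1: take v1 = True.
  then v5 is forced to True.
For the remaining variables, v2 = False, v3 = False, v6 = True, v7 = True works.
Check each clause:
  1. (~v5 \/ v7 \/ v8) — v8 is true.
  2. (v3 \/ v7 \/ ~v4) — ~v4 is true.
  3. (~v1 \/ ~v3 \/ v6) — ~v3 is true.
  4. (~v4 \/ ~v3 \/ v5) — ~v3 is true.
  5. (v6 \/ ~v1 \/ v7) — v7 is true.
  6. (v8 \/ ~v4 \/ ~v1) — v8 is true.
  7. (v3 \/ v6) — v6 is true.
  8. (~v4 \/ v3) — ~v4 is true.
  9. (~v1 \/ ~v6 \/ v5) — v5 is true.
  10. (~v6 \/ v7) — v7 is true.
  11. (~v4 \/ v3 \/ v2) — ~v4 is true.
  12. (v8 \/ ~v7) — v8 is true.
  13. (~v7 \/ v5) — v5 is true.
  14. (v7 \/ ~v2 \/ ~v5) — ~v2 is true.
  15. (~v3 \/ v5) — v5 is true.
  16. (v5 \/ ~v1) — v5 is true.

v1=1, v2=0, v3=0, v4=0, v5=1, v6=1, v7=1, v8=1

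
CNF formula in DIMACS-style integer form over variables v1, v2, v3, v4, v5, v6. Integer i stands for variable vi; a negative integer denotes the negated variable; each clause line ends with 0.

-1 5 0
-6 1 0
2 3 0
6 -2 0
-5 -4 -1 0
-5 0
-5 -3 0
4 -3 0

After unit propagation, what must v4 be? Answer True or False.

(~v5) is a unit clause: v5 = False.
From (v5 \/ ~v1) and v5 = False: v1 = False.
In (v1 \/ ~v6), v1 is now false; ~v6 must hold, so v6 = False.
(v6 \/ ~v2): since v6 = False, the clause reduces to (~v2). v2 = False.
(v3 \/ v2) with v2 = False leaves only v3, so v3 = True.
In (v4 \/ ~v3), ~v3 is now false; v4 must hold, so v4 = True.

True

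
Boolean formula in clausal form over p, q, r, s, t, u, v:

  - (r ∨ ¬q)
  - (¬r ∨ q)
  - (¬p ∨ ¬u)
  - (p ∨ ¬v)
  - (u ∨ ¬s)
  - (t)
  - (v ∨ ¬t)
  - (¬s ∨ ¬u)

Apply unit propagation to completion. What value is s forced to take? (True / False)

False

(t) stands alone — t = True.
In (¬t ∨ v), ¬t is now false; v must hold, so v = True.
(p ∨ ¬v): since v = True, the clause reduces to (p). p = True.
From (¬p ∨ ¬u) and p = True: u = False.
From (¬s ∨ u) and u = False: s = False.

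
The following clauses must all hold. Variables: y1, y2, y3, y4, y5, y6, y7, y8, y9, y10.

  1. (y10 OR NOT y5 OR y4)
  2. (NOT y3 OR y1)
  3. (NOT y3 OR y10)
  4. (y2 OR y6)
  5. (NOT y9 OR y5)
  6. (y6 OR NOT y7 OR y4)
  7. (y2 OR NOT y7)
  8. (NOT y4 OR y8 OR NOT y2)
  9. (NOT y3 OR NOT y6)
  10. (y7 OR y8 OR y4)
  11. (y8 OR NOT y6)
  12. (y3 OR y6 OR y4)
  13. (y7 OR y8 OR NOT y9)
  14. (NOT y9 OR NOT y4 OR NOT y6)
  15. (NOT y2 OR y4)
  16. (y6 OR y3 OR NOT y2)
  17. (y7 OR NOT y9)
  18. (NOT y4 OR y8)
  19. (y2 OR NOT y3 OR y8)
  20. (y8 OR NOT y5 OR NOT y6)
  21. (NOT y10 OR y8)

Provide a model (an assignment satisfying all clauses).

y1 occurs only positively in the remaining clauses — set y1 = True.
y8 occurs only positively in the remaining clauses — set y8 = True.
Branch on y2: take y2 = False.
  then y6 is forced to True.
  then y7 is forced to False.
  then y3 is forced to False.
  then y9 is forced to False.
Try y4 = False.
For the remaining variables, y5 = True, y10 = True works.
Every clause has at least one true literal under this assignment.

y1 = True, y2 = False, y3 = False, y4 = False, y5 = True, y6 = True, y7 = False, y8 = True, y9 = False, y10 = True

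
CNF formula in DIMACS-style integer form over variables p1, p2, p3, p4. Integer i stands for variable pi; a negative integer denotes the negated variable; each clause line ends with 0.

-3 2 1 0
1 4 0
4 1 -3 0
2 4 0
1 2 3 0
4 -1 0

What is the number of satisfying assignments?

The models are:
  p1=0 p2=1 p3=0 p4=1
  p1=0 p2=1 p3=1 p4=1
  p1=1 p2=0 p3=0 p4=1
  p1=1 p2=0 p3=1 p4=1
  p1=1 p2=1 p3=0 p4=1
  p1=1 p2=1 p3=1 p4=1
That's 6 in total.

6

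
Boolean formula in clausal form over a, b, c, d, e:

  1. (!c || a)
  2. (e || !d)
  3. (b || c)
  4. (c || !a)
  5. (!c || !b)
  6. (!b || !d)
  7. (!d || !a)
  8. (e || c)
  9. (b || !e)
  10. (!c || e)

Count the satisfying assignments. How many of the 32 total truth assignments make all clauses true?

Satisfying assignments:
  a=F b=T c=F d=F e=T
Count: 1.

1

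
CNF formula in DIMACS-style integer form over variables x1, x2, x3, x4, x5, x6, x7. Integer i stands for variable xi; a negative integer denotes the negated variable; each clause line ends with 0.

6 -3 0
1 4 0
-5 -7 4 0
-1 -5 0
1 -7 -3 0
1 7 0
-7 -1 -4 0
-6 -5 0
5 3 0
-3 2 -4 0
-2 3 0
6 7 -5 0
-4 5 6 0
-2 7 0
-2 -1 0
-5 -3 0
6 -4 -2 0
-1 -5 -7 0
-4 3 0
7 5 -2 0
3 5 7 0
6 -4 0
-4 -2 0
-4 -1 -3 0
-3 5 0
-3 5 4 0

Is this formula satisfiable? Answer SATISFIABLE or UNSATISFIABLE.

UNSATISFIABLE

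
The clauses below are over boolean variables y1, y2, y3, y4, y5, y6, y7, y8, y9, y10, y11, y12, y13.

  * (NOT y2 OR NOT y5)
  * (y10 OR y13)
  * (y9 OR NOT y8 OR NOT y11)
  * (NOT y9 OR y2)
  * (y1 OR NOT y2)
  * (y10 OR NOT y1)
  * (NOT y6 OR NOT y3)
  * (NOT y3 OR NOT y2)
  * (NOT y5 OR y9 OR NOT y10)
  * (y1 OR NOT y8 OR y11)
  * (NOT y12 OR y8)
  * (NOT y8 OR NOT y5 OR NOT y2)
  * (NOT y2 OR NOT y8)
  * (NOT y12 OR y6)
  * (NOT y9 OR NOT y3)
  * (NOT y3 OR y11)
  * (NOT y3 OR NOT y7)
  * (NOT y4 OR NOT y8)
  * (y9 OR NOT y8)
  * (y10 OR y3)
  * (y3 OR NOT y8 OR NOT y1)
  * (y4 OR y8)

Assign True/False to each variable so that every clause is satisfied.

y1 = True, y2 = True, y3 = False, y4 = True, y5 = False, y6 = True, y7 = True, y8 = False, y9 = False, y10 = True, y11 = True, y12 = False, y13 = True

Check each clause:
  1. (NOT y2 OR NOT y5) — NOT y5 is true.
  2. (y10 OR y13) — y10 is true.
  3. (NOT y11 OR NOT y8 OR y9) — NOT y8 is true.
  4. (y2 OR NOT y9) — y2 is true.
  5. (NOT y2 OR y1) — y1 is true.
  6. (y10 OR NOT y1) — y10 is true.
  7. (NOT y6 OR NOT y3) — NOT y3 is true.
  8. (NOT y3 OR NOT y2) — NOT y3 is true.
  9. (y9 OR NOT y10 OR NOT y5) — NOT y5 is true.
  10. (NOT y8 OR y1 OR y11) — NOT y8 is true.
  11. (NOT y12 OR y8) — NOT y12 is true.
  12. (NOT y5 OR NOT y2 OR NOT y8) — NOT y8 is true.
  13. (NOT y2 OR NOT y8) — NOT y8 is true.
  14. (y6 OR NOT y12) — NOT y12 is true.
  15. (NOT y3 OR NOT y9) — NOT y3 is true.
  16. (y11 OR NOT y3) — y11 is true.
  17. (NOT y3 OR NOT y7) — NOT y3 is true.
  18. (NOT y4 OR NOT y8) — NOT y8 is true.
  19. (NOT y8 OR y9) — NOT y8 is true.
  20. (y3 OR y10) — y10 is true.
  21. (NOT y1 OR NOT y8 OR y3) — NOT y8 is true.
  22. (y8 OR y4) — y4 is true.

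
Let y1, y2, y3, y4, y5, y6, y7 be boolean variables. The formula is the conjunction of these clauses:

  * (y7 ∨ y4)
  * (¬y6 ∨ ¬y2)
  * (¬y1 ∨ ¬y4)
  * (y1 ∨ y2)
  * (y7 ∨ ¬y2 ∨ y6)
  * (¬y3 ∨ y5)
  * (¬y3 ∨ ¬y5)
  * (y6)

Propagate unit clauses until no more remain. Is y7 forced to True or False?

(y6) is a unit clause: y6 = True.
(¬y6 ∨ ¬y2) with y6 = True leaves only ¬y2, so y2 = False.
In (y2 ∨ y1), y2 is now false; y1 must hold, so y1 = True.
From (¬y4 ∨ ¬y1) and y1 = True: y4 = False.
From (y4 ∨ y7) and y4 = False: y7 = True.

True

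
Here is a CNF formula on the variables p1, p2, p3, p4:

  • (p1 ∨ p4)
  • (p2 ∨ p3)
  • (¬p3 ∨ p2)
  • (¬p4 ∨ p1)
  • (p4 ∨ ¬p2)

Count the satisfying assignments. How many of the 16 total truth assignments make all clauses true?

2

The models are:
  p1=1 p2=1 p3=0 p4=1
  p1=1 p2=1 p3=1 p4=1
Count: 2.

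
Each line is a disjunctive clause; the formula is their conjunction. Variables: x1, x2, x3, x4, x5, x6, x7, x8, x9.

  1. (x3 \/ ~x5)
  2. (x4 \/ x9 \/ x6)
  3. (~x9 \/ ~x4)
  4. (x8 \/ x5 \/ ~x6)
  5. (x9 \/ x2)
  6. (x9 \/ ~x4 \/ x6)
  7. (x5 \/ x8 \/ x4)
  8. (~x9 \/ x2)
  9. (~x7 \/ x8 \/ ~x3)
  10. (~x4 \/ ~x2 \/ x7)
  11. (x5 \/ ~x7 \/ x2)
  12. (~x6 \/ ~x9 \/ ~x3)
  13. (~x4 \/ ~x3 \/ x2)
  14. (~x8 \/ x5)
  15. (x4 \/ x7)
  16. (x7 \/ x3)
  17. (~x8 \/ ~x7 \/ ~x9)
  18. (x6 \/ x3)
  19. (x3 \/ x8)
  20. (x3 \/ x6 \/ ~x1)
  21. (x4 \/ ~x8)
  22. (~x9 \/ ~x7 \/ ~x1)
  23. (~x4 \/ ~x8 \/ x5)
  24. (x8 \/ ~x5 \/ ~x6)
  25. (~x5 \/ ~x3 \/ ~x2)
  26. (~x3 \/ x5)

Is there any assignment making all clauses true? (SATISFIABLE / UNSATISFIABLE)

UNSATISFIABLE

x3 = True:
  propagation gives x5=True, x2=False, x9=True; an empty clause results — contradiction.
x3 = False:
  propagation gives x5=False, x8=False; an empty clause results — contradiction.
Every branch closes, so no satisfying assignment exists.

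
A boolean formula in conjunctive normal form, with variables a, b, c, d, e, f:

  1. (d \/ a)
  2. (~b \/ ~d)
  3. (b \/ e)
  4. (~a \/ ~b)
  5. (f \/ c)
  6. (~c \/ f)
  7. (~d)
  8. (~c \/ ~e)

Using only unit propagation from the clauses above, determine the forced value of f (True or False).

True

(~d) is a unit clause: d = False.
(a \/ d) with d = False leaves only a, so a = True.
(~b \/ ~a) with a = True leaves only ~b, so b = False.
In (b \/ e), b is now false; e must hold, so e = True.
(~e \/ ~c) with e = True leaves only ~c, so c = False.
(c \/ f) with c = False leaves only f, so f = True.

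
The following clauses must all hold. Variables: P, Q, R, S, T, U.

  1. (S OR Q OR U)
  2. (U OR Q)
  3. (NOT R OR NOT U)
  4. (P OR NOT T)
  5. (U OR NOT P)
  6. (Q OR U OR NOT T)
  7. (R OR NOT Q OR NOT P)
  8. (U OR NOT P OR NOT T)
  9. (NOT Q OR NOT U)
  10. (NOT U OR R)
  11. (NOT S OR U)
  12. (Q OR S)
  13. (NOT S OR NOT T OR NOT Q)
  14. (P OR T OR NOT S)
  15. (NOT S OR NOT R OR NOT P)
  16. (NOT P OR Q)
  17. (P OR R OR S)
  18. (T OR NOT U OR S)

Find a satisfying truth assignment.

P=False, Q=True, R=True, S=False, T=False, U=False

Set P = False and propagate.
  then T is forced to False.
  then S is forced to False.
  then Q is forced to True.
  then U is forced to False.
  then R is forced to True.
Check each clause:
  1. (S OR Q OR U) — Q is true.
  2. (Q OR U) — Q is true.
  3. (NOT U OR NOT R) — NOT U is true.
  4. (P OR NOT T) — NOT T is true.
  5. (NOT P OR U) — NOT P is true.
  6. (Q OR NOT T OR U) — Q is true.
  7. (NOT P OR NOT Q OR R) — R is true.
  8. (NOT T OR NOT P OR U) — NOT T is true.
  9. (NOT Q OR NOT U) — NOT U is true.
  10. (R OR NOT U) — NOT U is true.
  11. (U OR NOT S) — NOT S is true.
  12. (S OR Q) — Q is true.
  13. (NOT Q OR NOT S OR NOT T) — NOT T is true.
  14. (P OR T OR NOT S) — NOT S is true.
  15. (NOT P OR NOT R OR NOT S) — NOT S is true.
  16. (Q OR NOT P) — Q is true.
  17. (S OR P OR R) — R is true.
  18. (T OR NOT U OR S) — NOT U is true.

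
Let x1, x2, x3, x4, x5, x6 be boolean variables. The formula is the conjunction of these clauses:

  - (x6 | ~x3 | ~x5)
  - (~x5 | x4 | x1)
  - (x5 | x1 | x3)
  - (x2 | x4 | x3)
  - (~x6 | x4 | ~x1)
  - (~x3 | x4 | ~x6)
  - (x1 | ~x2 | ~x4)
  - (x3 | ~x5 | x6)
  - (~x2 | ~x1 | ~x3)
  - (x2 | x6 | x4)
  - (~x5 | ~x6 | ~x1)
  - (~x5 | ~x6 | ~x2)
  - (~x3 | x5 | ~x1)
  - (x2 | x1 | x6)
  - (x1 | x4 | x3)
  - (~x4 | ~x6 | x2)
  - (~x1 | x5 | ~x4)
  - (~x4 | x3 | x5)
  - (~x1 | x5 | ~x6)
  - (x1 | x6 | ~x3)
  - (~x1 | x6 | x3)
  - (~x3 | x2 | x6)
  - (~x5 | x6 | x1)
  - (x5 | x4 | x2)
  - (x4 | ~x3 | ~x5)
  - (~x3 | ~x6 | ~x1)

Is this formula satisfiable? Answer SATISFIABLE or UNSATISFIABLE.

x1 = True:
  x6 = True:
    propagation gives x4=True, x5=False; an empty clause results — contradiction.
  x6 = False:
    propagation gives x3=True, x5=False; an empty clause results — contradiction.
x1 = False:
  x3 = True:
    propagation gives x6=True, x4=True, x2=False; an empty clause results — contradiction.
  x3 = False:
    propagation gives x5=True, x4=True, x2=False, x6=True; an empty clause results — contradiction.
Every branch closes, so no satisfying assignment exists.

UNSATISFIABLE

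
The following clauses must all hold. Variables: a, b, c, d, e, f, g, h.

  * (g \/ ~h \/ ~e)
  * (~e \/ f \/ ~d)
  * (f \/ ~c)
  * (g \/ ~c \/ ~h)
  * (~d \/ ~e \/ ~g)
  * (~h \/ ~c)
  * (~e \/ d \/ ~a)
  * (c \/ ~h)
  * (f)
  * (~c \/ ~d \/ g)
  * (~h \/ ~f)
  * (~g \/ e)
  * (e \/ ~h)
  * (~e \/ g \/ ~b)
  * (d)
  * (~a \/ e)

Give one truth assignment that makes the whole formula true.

The clause (f) is unit: f must be True.
(~h) is a unit clause, so h = False.
(d) is a unit clause, so d = True.
a occurs only negated in the remaining clauses — set a = False.
b occurs only negated in the remaining clauses — set b = False.
Branch on c: take c = False.
The remaining clauses are satisfied by e = True, g = False.
Every clause has at least one true literal under this assignment.

a = False, b = False, c = False, d = True, e = True, f = True, g = False, h = False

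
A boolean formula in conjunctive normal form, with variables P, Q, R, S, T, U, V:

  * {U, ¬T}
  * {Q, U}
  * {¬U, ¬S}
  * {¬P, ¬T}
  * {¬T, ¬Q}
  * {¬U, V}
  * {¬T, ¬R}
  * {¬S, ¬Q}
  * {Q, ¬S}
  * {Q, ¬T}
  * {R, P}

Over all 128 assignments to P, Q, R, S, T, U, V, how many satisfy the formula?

Case analysis on Q and T:
  Q=T, T=T: a clause becomes empty — 0.
  Q=T, T=F: 9 of the 32 assignments to (P,R,S,U,V) work.
  Q=F, T=T: a clause becomes empty — 0.
  Q=F, T=F: remaining (P,R,S,U,V) ∈ {(F,T,F,T,T); (T,F,F,T,T); (T,T,F,T,T)} — 3.
Total: 0 + 9 + 0 + 3 = 12.

12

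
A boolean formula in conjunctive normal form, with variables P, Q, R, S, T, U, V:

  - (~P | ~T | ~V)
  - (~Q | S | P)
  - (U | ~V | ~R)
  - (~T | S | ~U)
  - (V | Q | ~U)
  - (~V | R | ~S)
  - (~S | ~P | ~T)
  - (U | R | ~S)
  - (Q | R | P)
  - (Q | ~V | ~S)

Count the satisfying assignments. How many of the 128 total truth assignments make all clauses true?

Case analysis on S and V:
  S=T, V=T: remaining (P,Q,R,T,U) ∈ {(F,T,T,F,T); (F,T,T,T,T); (T,T,T,F,T)} — 3.
  S=T, V=F: 12 of the 32 assignments to (P,Q,R,T,U) work.
  S=F, V=T: 7 of the 32 assignments to (P,Q,R,T,U) work.
  S=F, V=F: 12 of the 32 assignments to (P,Q,R,T,U) work.
Total: 3 + 12 + 7 + 12 = 34.

34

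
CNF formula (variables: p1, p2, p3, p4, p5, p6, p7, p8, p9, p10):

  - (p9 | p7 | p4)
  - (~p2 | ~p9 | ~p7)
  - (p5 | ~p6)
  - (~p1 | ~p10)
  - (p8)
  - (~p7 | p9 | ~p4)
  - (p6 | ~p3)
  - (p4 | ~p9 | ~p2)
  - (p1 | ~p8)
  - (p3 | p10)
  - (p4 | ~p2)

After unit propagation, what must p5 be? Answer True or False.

True

Unit clause (p8) sets p8 = True.
(p1 | ~p8): since p8 = True, the clause reduces to (p1). p1 = True.
(~p1 | ~p10): since p1 = True, the clause reduces to (~p10). p10 = False.
(p3 | p10): since p10 = False, the clause reduces to (p3). p3 = True.
(~p3 | p6) with p3 = True leaves only p6, so p6 = True.
From (~p6 | p5) and p6 = True: p5 = True.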